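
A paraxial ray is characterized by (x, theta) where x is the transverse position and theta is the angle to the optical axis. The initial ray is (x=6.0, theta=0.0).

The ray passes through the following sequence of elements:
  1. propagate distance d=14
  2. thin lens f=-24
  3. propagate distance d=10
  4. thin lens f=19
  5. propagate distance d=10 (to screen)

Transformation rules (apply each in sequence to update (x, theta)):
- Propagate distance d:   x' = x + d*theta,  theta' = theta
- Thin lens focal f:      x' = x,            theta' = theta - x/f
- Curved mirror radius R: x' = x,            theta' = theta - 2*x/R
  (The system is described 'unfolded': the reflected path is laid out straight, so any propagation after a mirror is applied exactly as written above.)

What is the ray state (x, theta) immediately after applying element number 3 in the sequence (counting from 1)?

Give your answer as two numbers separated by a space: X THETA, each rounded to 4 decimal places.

Initial: x=6.0000 theta=0.0000
After 1 (propagate distance d=14): x=6.0000 theta=0.0000
After 2 (thin lens f=-24): x=6.0000 theta=0.2500
After 3 (propagate distance d=10): x=8.5000 theta=0.2500
Rounded to 4 decimal places: x = 8.5000, theta = 0.2500

Answer: 8.5000 0.2500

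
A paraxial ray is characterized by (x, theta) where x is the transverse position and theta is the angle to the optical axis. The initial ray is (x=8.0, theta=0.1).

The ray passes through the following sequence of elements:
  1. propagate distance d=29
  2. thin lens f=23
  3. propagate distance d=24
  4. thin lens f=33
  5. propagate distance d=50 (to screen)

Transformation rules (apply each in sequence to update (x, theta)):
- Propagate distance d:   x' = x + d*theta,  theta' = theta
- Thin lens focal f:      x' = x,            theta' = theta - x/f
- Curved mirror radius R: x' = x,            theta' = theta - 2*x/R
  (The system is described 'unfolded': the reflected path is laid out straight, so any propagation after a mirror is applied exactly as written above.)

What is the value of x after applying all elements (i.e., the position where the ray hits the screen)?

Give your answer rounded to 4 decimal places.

Initial: x=8.0000 theta=0.1000
After 1 (propagate distance d=29): x=10.9000 theta=0.1000
After 2 (thin lens f=23): x=10.9000 theta=-43/115 (≈-0.3739)
After 3 (propagate distance d=24): x=443/230 (≈1.9261) theta=-43/115 (≈-0.3739)
After 4 (thin lens f=33): x=443/230 (≈1.9261) theta=-3281/7590 (≈-0.4323)
After 5 (propagate distance d=50 (to screen)): x=-6497/330 (≈-19.6879) theta=-3281/7590 (≈-0.4323)
Rounded to 4 decimal places: x = -19.6879

Answer: -19.6879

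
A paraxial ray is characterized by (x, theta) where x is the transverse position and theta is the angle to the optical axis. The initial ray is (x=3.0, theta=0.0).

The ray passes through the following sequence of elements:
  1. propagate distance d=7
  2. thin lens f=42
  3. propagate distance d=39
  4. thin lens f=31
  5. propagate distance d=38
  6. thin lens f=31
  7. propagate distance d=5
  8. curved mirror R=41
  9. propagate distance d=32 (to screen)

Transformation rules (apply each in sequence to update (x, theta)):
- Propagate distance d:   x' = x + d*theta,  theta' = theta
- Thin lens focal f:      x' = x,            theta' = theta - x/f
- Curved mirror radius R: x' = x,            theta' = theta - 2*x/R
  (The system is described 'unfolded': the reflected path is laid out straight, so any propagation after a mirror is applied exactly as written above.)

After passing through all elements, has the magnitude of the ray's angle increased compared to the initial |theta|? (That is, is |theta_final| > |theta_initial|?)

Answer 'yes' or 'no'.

Initial: x=3.0000 theta=0.0000
After 1 (propagate distance d=7): x=3.0000 theta=0.0000
After 2 (thin lens f=42): x=3.0000 theta=-1/14 (≈-0.0714)
After 3 (propagate distance d=39): x=3/14 (≈0.2143) theta=-1/14 (≈-0.0714)
After 4 (thin lens f=31): x=3/14 (≈0.2143) theta=-17/217 (≈-0.0783)
After 5 (propagate distance d=38): x=-1199/434 (≈-2.7627) theta=-17/217 (≈-0.0783)
After 6 (thin lens f=31): x=-1199/434 (≈-2.7627) theta=145/13454 (≈0.0108)
After 7 (propagate distance d=5): x=-18222/6727 (≈-2.7088) theta=145/13454 (≈0.0108)
After 8 (curved mirror R=41): x=-18222/6727 (≈-2.7088) theta=2543/17794 (≈0.1429)
After 9 (propagate distance d=32 (to screen)): x=514226/275807 (≈1.8644) theta=2543/17794 (≈0.1429)
|theta_initial|=0.0000 |theta_final|=2543/17794 (≈0.1429) -> increased

Answer: yes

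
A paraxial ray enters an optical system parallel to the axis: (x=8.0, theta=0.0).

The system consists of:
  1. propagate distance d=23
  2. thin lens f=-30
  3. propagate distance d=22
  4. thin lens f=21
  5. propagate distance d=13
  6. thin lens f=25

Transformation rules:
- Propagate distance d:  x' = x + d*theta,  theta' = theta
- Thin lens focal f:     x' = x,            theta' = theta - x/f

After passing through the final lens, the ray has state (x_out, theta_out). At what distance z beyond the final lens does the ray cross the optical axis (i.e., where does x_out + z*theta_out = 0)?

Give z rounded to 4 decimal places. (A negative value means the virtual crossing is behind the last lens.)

Answer: 11.7657

Derivation:
Initial: x=8.0000 theta=0.0000
After 1 (propagate distance d=23): x=8.0000 theta=0.0000
After 2 (thin lens f=-30): x=8.0000 theta=4/15 (≈0.2667)
After 3 (propagate distance d=22): x=208/15 (≈13.8667) theta=4/15 (≈0.2667)
After 4 (thin lens f=21): x=208/15 (≈13.8667) theta=-124/315 (≈-0.3937)
After 5 (propagate distance d=13): x=2756/315 (≈8.7492) theta=-124/315 (≈-0.3937)
After 6 (thin lens f=25): x=2756/315 (≈8.7492) theta=-1952/2625 (≈-0.7436)
z_focus = -x_out/theta_out = -(2756/315)/(-1952/2625) = 17225/1464 ≈ 11.7657
Rounded to 4 decimal places: z = 11.7657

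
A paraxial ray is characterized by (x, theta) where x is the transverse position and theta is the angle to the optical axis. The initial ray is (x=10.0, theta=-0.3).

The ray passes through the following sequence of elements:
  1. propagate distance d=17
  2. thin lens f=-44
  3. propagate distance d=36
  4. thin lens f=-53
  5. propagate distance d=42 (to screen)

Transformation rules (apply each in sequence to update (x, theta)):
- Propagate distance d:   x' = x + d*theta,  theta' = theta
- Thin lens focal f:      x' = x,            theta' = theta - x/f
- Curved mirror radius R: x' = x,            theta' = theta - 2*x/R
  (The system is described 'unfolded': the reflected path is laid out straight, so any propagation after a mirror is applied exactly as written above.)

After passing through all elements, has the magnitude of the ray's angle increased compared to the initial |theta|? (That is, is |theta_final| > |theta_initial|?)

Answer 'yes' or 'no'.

Initial: x=10.0000 theta=-0.3000
After 1 (propagate distance d=17): x=4.9000 theta=-0.3000
After 2 (thin lens f=-44): x=4.9000 theta=-83/440 (≈-0.1886)
After 3 (propagate distance d=36): x=-104/55 (≈-1.8909) theta=-83/440 (≈-0.1886)
After 4 (thin lens f=-53): x=-104/55 (≈-1.8909) theta=-5231/23320 (≈-0.2243)
After 5 (propagate distance d=42 (to screen)): x=-131899/11660 (≈-11.3121) theta=-5231/23320 (≈-0.2243)
|theta_initial|=0.3000 |theta_final|=5231/23320 (≈0.2243) -> not increased

Answer: no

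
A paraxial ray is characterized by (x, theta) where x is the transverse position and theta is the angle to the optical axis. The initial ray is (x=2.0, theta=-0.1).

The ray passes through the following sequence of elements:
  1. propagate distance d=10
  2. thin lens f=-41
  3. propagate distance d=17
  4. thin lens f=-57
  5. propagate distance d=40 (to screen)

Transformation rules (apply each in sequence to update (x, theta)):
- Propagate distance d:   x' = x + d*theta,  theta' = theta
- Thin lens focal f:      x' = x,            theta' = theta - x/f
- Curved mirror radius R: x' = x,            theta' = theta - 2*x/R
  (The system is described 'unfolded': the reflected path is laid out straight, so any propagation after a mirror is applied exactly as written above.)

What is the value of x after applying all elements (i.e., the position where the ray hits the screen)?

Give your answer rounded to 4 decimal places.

Answer: -3.5100

Derivation:
Initial: x=2.0000 theta=-0.1000
After 1 (propagate distance d=10): x=1.0000 theta=-0.1000
After 2 (thin lens f=-41): x=1.0000 theta=-31/410 (≈-0.0756)
After 3 (propagate distance d=17): x=-117/410 (≈-0.2854) theta=-31/410 (≈-0.0756)
After 4 (thin lens f=-57): x=-117/410 (≈-0.2854) theta=-314/3895 (≈-0.0806)
After 5 (propagate distance d=40 (to screen)): x=-27343/7790 (≈-3.5100) theta=-314/3895 (≈-0.0806)
Rounded to 4 decimal places: x = -3.5100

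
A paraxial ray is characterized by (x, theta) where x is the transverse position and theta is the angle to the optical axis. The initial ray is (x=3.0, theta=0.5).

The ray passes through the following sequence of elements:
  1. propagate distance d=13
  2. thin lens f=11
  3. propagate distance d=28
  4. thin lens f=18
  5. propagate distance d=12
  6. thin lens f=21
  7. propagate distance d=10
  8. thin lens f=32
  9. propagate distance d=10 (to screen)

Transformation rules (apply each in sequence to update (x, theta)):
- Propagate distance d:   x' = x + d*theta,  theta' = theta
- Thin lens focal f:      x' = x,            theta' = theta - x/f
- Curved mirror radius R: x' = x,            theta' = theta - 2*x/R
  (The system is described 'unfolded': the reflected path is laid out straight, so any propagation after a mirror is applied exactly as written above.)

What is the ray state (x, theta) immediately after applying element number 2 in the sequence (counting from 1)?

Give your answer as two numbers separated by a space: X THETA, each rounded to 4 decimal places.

Initial: x=3.0000 theta=0.5000
After 1 (propagate distance d=13): x=9.5000 theta=0.5000
After 2 (thin lens f=11): x=9.5000 theta=-4/11 (≈-0.3636)
Rounded to 4 decimal places: x = 9.5000, theta = -0.3636

Answer: 9.5000 -0.3636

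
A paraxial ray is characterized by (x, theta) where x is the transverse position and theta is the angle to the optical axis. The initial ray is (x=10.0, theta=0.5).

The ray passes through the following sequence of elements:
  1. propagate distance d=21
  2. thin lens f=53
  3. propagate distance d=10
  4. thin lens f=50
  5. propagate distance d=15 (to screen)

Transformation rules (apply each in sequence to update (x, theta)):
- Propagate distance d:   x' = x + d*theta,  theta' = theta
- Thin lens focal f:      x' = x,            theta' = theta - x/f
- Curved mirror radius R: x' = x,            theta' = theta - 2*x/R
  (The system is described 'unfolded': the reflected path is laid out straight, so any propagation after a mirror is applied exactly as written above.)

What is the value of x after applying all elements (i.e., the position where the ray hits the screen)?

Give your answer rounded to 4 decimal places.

Answer: 16.8406

Derivation:
Initial: x=10.0000 theta=0.5000
After 1 (propagate distance d=21): x=20.5000 theta=0.5000
After 2 (thin lens f=53): x=20.5000 theta=6/53 (≈0.1132)
After 3 (propagate distance d=10): x=2293/106 (≈21.6321) theta=6/53 (≈0.1132)
After 4 (thin lens f=50): x=2293/106 (≈21.6321) theta=-1693/5300 (≈-0.3194)
After 5 (propagate distance d=15 (to screen)): x=17851/1060 (≈16.8406) theta=-1693/5300 (≈-0.3194)
Rounded to 4 decimal places: x = 16.8406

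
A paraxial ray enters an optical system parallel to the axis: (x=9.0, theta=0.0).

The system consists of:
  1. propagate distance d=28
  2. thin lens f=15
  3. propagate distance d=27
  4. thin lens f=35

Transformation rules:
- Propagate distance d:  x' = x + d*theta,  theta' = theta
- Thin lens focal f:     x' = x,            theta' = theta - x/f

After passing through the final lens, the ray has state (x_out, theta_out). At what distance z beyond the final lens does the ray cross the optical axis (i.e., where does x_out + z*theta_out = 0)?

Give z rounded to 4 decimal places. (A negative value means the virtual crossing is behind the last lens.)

Answer: -18.2609

Derivation:
Initial: x=9.0000 theta=0.0000
After 1 (propagate distance d=28): x=9.0000 theta=0.0000
After 2 (thin lens f=15): x=9.0000 theta=-0.6000
After 3 (propagate distance d=27): x=-7.2000 theta=-0.6000
After 4 (thin lens f=35): x=-7.2000 theta=-69/175 (≈-0.3943)
z_focus = -x_out/theta_out = -(-7.2000)/(-69/175) = -420/23 ≈ -18.2609
Rounded to 4 decimal places: z = -18.2609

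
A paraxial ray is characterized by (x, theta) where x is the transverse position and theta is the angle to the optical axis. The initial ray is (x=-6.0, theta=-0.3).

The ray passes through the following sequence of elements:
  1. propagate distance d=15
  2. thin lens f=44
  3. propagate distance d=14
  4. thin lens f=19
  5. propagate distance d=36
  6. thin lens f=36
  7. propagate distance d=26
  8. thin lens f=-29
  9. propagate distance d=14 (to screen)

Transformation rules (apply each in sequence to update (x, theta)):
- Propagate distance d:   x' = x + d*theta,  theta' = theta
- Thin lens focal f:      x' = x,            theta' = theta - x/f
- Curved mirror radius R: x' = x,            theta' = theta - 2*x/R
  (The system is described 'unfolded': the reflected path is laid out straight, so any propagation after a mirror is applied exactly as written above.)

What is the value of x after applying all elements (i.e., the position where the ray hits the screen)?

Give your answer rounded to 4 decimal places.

Initial: x=-6.0000 theta=-0.3000
After 1 (propagate distance d=15): x=-10.5000 theta=-0.3000
After 2 (thin lens f=44): x=-10.5000 theta=-27/440 (≈-0.0614)
After 3 (propagate distance d=14): x=-2499/220 (≈-11.3591) theta=-27/440 (≈-0.0614)
After 4 (thin lens f=19): x=-2499/220 (≈-11.3591) theta=897/1672 (≈0.5365)
After 5 (propagate distance d=36): x=33249/4180 (≈7.9543) theta=897/1672 (≈0.5365)
After 6 (thin lens f=36): x=33249/4180 (≈7.9543) theta=833/2640 (≈0.3155)
After 7 (propagate distance d=26): x=81049/5016 (≈16.1581) theta=833/2640 (≈0.3155)
After 8 (thin lens f=-29): x=81049/5016 (≈16.1581) theta=1269473/1454640 (≈0.8727)
After 9 (propagate distance d=14 (to screen)): x=859934/30305 (≈28.3760) theta=1269473/1454640 (≈0.8727)
Rounded to 4 decimal places: x = 28.3760

Answer: 28.3760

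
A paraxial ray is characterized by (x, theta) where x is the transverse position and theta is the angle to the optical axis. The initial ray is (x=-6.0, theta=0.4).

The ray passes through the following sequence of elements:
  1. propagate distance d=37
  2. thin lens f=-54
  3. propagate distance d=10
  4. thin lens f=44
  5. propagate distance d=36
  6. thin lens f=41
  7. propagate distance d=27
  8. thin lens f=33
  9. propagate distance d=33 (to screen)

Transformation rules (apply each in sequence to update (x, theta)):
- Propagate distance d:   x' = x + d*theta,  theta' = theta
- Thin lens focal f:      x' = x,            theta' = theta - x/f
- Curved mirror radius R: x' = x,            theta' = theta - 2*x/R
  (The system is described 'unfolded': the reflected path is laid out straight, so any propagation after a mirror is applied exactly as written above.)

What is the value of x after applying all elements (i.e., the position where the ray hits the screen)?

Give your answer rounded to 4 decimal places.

Answer: -10.6683

Derivation:
Initial: x=-6.0000 theta=0.4000
After 1 (propagate distance d=37): x=8.8000 theta=0.4000
After 2 (thin lens f=-54): x=8.8000 theta=76/135 (≈0.5630)
After 3 (propagate distance d=10): x=1948/135 (≈14.4296) theta=76/135 (≈0.5630)
After 4 (thin lens f=44): x=1948/135 (≈14.4296) theta=349/1485 (≈0.2350)
After 5 (propagate distance d=36): x=33992/1485 (≈22.8902) theta=349/1485 (≈0.2350)
After 6 (thin lens f=41): x=33992/1485 (≈22.8902) theta=-729/2255 (≈-0.3233)
After 7 (propagate distance d=27): x=862231/60885 (≈14.1616) theta=-729/2255 (≈-0.3233)
After 8 (thin lens f=33): x=862231/60885 (≈14.1616) theta=-302354/401841 (≈-0.7524)
After 9 (propagate distance d=33 (to screen)): x=-2187/205 (≈-10.6683) theta=-302354/401841 (≈-0.7524)
Rounded to 4 decimal places: x = -10.6683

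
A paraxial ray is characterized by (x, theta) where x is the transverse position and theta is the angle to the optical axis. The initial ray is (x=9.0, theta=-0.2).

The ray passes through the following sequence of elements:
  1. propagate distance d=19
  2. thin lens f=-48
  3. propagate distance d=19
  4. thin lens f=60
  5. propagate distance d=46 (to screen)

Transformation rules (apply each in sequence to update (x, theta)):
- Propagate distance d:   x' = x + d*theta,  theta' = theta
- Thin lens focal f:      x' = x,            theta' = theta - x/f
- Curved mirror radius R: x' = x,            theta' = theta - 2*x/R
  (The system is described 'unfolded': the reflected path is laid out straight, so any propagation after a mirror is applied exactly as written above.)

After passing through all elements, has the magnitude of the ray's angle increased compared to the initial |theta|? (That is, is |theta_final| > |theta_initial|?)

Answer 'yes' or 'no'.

Answer: no

Derivation:
Initial: x=9.0000 theta=-0.2000
After 1 (propagate distance d=19): x=5.2000 theta=-0.2000
After 2 (thin lens f=-48): x=5.2000 theta=-11/120 (≈-0.0917)
After 3 (propagate distance d=19): x=83/24 (≈3.4583) theta=-11/120 (≈-0.0917)
After 4 (thin lens f=60): x=83/24 (≈3.4583) theta=-43/288 (≈-0.1493)
After 5 (propagate distance d=46 (to screen)): x=-491/144 (≈-3.4097) theta=-43/288 (≈-0.1493)
|theta_initial|=0.2000 |theta_final|=43/288 (≈0.1493) -> not increased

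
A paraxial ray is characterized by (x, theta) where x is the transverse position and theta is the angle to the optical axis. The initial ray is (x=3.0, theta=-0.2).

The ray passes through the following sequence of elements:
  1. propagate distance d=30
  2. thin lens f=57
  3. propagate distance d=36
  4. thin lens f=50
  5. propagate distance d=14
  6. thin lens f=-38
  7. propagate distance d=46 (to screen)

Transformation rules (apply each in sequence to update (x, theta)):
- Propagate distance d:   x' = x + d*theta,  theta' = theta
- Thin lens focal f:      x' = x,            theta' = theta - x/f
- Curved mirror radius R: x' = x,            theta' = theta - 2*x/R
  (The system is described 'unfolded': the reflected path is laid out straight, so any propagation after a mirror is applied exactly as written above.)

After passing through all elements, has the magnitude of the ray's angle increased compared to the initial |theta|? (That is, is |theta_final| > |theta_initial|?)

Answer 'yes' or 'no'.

Initial: x=3.0000 theta=-0.2000
After 1 (propagate distance d=30): x=-3.0000 theta=-0.2000
After 2 (thin lens f=57): x=-3.0000 theta=-14/95 (≈-0.1474)
After 3 (propagate distance d=36): x=-789/95 (≈-8.3053) theta=-14/95 (≈-0.1474)
After 4 (thin lens f=50): x=-789/95 (≈-8.3053) theta=89/4750 (≈0.0187)
After 5 (propagate distance d=14): x=-19102/2375 (≈-8.0429) theta=89/4750 (≈0.0187)
After 6 (thin lens f=-38): x=-19102/2375 (≈-8.0429) theta=-17411/90250 (≈-0.1929)
After 7 (propagate distance d=46 (to screen)): x=-763391/45125 (≈-16.9173) theta=-17411/90250 (≈-0.1929)
|theta_initial|=0.2000 |theta_final|=17411/90250 (≈0.1929) -> not increased

Answer: no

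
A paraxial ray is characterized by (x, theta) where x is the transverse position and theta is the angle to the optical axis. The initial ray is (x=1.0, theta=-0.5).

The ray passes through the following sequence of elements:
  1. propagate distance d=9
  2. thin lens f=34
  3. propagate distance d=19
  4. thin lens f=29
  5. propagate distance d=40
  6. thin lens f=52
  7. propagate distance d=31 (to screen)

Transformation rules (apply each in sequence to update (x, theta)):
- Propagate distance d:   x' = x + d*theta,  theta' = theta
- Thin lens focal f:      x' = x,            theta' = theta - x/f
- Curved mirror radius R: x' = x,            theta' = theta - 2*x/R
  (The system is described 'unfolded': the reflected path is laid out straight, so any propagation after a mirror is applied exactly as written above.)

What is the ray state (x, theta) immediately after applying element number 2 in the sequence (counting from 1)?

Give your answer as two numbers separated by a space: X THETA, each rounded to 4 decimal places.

Answer: -3.5000 -0.3971

Derivation:
Initial: x=1.0000 theta=-0.5000
After 1 (propagate distance d=9): x=-3.5000 theta=-0.5000
After 2 (thin lens f=34): x=-3.5000 theta=-27/68 (≈-0.3971)
Rounded to 4 decimal places: x = -3.5000, theta = -0.3971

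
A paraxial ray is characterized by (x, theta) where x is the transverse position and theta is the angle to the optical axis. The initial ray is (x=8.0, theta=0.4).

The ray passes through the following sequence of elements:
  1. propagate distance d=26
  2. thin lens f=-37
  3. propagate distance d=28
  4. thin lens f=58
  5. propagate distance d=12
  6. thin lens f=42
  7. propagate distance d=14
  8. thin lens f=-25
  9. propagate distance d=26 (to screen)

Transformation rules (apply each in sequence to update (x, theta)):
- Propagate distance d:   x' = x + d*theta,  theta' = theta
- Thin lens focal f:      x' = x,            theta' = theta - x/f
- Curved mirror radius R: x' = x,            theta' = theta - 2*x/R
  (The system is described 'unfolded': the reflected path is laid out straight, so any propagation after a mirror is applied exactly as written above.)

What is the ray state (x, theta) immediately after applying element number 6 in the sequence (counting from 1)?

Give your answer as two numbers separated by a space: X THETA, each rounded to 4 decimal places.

Initial: x=8.0000 theta=0.4000
After 1 (propagate distance d=26): x=18.4000 theta=0.4000
After 2 (thin lens f=-37): x=18.4000 theta=166/185 (≈0.8973)
After 3 (propagate distance d=28): x=8052/185 (≈43.5243) theta=166/185 (≈0.8973)
After 4 (thin lens f=58): x=8052/185 (≈43.5243) theta=788/5365 (≈0.1469)
After 5 (propagate distance d=12): x=242964/5365 (≈45.2869) theta=788/5365 (≈0.1469)
After 6 (thin lens f=42): x=242964/5365 (≈45.2869) theta=-34978/37555 (≈-0.9314)
Rounded to 4 decimal places: x = 45.2869, theta = -0.9314

Answer: 45.2869 -0.9314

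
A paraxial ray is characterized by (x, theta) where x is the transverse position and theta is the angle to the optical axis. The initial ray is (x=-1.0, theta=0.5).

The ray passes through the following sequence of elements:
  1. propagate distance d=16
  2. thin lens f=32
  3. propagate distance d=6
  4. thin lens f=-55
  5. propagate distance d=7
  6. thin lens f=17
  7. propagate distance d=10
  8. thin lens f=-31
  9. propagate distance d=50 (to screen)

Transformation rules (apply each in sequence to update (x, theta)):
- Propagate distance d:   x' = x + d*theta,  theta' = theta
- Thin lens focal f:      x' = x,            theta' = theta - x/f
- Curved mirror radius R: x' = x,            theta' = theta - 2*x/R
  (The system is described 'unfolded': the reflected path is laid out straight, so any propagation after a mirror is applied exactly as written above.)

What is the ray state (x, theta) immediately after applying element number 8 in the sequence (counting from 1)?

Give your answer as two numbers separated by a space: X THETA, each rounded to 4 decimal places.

Initial: x=-1.0000 theta=0.5000
After 1 (propagate distance d=16): x=7.0000 theta=0.5000
After 2 (thin lens f=32): x=7.0000 theta=9/32 (≈0.2813)
After 3 (propagate distance d=6): x=8.6875 theta=9/32 (≈0.2813)
After 4 (thin lens f=-55): x=8.6875 theta=773/1760 (≈0.4392)
After 5 (propagate distance d=7): x=20701/1760 (≈11.7619) theta=773/1760 (≈0.4392)
After 6 (thin lens f=17): x=20701/1760 (≈11.7619) theta=-189/748 (≈-0.2527)
After 7 (propagate distance d=10): x=276317/29920 (≈9.2352) theta=-189/748 (≈-0.2527)
After 8 (thin lens f=-31): x=276317/29920 (≈9.2352) theta=41957/927520 (≈0.0452)
Rounded to 4 decimal places: x = 9.2352, theta = 0.0452

Answer: 9.2352 0.0452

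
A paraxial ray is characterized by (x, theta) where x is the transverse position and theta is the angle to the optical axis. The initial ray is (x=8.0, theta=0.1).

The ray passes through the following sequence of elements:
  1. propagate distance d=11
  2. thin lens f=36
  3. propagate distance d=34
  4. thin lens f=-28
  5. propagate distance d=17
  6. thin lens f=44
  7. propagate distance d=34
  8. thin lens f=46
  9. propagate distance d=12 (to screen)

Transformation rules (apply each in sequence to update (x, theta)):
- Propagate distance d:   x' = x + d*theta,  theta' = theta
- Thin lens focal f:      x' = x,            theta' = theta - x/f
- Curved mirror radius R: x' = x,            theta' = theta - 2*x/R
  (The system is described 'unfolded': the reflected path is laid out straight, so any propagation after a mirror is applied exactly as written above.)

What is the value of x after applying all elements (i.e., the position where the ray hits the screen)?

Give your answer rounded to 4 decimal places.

Answer: -0.8790

Derivation:
Initial: x=8.0000 theta=0.1000
After 1 (propagate distance d=11): x=9.1000 theta=0.1000
After 2 (thin lens f=36): x=9.1000 theta=-11/72 (≈-0.1528)
After 3 (propagate distance d=34): x=703/180 (≈3.9056) theta=-11/72 (≈-0.1528)
After 4 (thin lens f=-28): x=703/180 (≈3.9056) theta=-67/5040 (≈-0.0133)
After 5 (propagate distance d=17): x=3709/1008 (≈3.6796) theta=-67/5040 (≈-0.0133)
After 6 (thin lens f=44): x=3709/1008 (≈3.6796) theta=-21493/221760 (≈-0.0969)
After 7 (propagate distance d=34): x=2029/5280 (≈0.3843) theta=-21493/221760 (≈-0.0969)
After 8 (thin lens f=46): x=2029/5280 (≈0.3843) theta=-134237/1275120 (≈-0.1053)
After 9 (propagate distance d=12 (to screen)): x=-747227/850080 (≈-0.8790) theta=-134237/1275120 (≈-0.1053)
Rounded to 4 decimal places: x = -0.8790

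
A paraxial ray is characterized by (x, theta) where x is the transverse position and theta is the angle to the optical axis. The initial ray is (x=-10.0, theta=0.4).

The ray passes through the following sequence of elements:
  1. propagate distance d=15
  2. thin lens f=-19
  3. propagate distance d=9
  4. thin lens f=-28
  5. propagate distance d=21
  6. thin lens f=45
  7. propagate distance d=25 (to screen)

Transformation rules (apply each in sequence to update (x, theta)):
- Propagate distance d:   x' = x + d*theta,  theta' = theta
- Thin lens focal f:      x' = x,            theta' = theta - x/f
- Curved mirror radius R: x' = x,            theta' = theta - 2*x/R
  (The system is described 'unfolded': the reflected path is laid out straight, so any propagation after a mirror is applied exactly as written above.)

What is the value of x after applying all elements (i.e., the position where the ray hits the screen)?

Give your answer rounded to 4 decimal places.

Answer: 2.6716

Derivation:
Initial: x=-10.0000 theta=0.4000
After 1 (propagate distance d=15): x=-4.0000 theta=0.4000
After 2 (thin lens f=-19): x=-4.0000 theta=18/95 (≈0.1895)
After 3 (propagate distance d=9): x=-218/95 (≈-2.2947) theta=18/95 (≈0.1895)
After 4 (thin lens f=-28): x=-218/95 (≈-2.2947) theta=143/1330 (≈0.1075)
After 5 (propagate distance d=21): x=-7/190 (≈-0.0368) theta=143/1330 (≈0.1075)
After 6 (thin lens f=45): x=-7/190 (≈-0.0368) theta=3242/29925 (≈0.1083)
After 7 (propagate distance d=25 (to screen)): x=31979/11970 (≈2.6716) theta=3242/29925 (≈0.1083)
Rounded to 4 decimal places: x = 2.6716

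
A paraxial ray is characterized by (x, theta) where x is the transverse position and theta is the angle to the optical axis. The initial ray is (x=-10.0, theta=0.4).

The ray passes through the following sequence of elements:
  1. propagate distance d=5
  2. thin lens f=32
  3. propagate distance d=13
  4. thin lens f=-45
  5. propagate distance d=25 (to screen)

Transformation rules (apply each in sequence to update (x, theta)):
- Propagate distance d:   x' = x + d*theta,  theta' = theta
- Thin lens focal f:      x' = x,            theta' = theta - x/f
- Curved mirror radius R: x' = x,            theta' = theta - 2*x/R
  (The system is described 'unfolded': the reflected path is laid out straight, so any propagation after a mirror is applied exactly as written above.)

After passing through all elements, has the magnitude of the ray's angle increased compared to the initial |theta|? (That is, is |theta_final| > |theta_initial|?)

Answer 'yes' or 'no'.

Initial: x=-10.0000 theta=0.4000
After 1 (propagate distance d=5): x=-8.0000 theta=0.4000
After 2 (thin lens f=32): x=-8.0000 theta=0.6500
After 3 (propagate distance d=13): x=0.4500 theta=0.6500
After 4 (thin lens f=-45): x=0.4500 theta=0.6600
After 5 (propagate distance d=25 (to screen)): x=16.9500 theta=0.6600
|theta_initial|=0.4000 |theta_final|=0.6600 -> increased

Answer: yes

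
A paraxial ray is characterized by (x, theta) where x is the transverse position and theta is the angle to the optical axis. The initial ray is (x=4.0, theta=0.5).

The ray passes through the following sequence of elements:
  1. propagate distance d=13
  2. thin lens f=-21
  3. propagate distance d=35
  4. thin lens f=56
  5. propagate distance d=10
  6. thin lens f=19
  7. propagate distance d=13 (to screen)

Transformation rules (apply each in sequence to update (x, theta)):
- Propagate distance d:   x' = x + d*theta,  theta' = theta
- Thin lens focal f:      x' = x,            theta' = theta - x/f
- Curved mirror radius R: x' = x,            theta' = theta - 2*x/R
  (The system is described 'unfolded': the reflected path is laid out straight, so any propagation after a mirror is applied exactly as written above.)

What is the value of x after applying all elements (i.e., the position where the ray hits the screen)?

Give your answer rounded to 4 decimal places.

Initial: x=4.0000 theta=0.5000
After 1 (propagate distance d=13): x=10.5000 theta=0.5000
After 2 (thin lens f=-21): x=10.5000 theta=1.0000
After 3 (propagate distance d=35): x=45.5000 theta=1.0000
After 4 (thin lens f=56): x=45.5000 theta=0.1875
After 5 (propagate distance d=10): x=47.3750 theta=0.1875
After 6 (thin lens f=19): x=47.3750 theta=-701/304 (≈-2.3059)
After 7 (propagate distance d=13 (to screen)): x=5289/304 (≈17.3980) theta=-701/304 (≈-2.3059)
Rounded to 4 decimal places: x = 17.3980

Answer: 17.3980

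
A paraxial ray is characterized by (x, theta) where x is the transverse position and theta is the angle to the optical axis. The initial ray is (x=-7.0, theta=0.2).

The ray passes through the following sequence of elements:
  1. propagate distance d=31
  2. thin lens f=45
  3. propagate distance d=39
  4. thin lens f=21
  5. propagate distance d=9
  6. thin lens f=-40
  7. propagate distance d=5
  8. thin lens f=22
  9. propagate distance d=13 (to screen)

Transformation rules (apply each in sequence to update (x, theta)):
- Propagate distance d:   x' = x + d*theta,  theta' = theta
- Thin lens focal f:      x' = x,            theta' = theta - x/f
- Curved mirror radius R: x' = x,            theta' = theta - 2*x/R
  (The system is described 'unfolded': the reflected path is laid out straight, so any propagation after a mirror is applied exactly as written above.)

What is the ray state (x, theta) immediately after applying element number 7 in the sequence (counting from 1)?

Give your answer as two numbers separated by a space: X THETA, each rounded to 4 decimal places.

Initial: x=-7.0000 theta=0.2000
After 1 (propagate distance d=31): x=-0.8000 theta=0.2000
After 2 (thin lens f=45): x=-0.8000 theta=49/225 (≈0.2178)
After 3 (propagate distance d=39): x=577/75 (≈7.6933) theta=49/225 (≈0.2178)
After 4 (thin lens f=21): x=577/75 (≈7.6933) theta=-26/175 (≈-0.1486)
After 5 (propagate distance d=9): x=3337/525 (≈6.3562) theta=-26/175 (≈-0.1486)
After 6 (thin lens f=-40): x=3337/525 (≈6.3562) theta=31/3000 (≈0.0103)
After 7 (propagate distance d=5): x=8971/1400 (≈6.4079) theta=31/3000 (≈0.0103)
Rounded to 4 decimal places: x = 6.4079, theta = 0.0103

Answer: 6.4079 0.0103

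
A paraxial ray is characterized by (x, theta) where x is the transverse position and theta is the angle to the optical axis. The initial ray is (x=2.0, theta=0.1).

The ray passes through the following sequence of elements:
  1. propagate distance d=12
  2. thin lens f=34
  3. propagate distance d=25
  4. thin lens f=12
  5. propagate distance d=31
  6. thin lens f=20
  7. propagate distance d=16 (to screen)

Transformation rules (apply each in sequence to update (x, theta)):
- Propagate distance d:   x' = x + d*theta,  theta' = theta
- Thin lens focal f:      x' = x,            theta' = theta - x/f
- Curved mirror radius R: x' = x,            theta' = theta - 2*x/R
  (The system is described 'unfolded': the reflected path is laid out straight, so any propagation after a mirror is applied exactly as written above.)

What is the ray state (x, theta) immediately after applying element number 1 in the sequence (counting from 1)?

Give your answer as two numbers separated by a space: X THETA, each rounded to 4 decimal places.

Answer: 3.2000 0.1000

Derivation:
Initial: x=2.0000 theta=0.1000
After 1 (propagate distance d=12): x=3.2000 theta=0.1000
Rounded to 4 decimal places: x = 3.2000, theta = 0.1000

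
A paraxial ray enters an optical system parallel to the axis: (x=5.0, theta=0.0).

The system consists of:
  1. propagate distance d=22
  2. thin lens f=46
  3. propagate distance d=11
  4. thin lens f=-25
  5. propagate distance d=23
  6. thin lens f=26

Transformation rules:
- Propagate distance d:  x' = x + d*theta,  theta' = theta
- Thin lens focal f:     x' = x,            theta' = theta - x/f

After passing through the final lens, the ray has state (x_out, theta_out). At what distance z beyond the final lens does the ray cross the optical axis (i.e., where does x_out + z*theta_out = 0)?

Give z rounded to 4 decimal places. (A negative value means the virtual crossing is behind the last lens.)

Initial: x=5.0000 theta=0.0000
After 1 (propagate distance d=22): x=5.0000 theta=0.0000
After 2 (thin lens f=46): x=5.0000 theta=-5/46 (≈-0.1087)
After 3 (propagate distance d=11): x=175/46 (≈3.8043) theta=-5/46 (≈-0.1087)
After 4 (thin lens f=-25): x=175/46 (≈3.8043) theta=1/23 (≈0.0435)
After 5 (propagate distance d=23): x=221/46 (≈4.8043) theta=1/23 (≈0.0435)
After 6 (thin lens f=26): x=221/46 (≈4.8043) theta=-13/92 (≈-0.1413)
z_focus = -x_out/theta_out = -(221/46)/(-13/92) = 34.0000
Rounded to 4 decimal places: z = 34.0000

Answer: 34.0000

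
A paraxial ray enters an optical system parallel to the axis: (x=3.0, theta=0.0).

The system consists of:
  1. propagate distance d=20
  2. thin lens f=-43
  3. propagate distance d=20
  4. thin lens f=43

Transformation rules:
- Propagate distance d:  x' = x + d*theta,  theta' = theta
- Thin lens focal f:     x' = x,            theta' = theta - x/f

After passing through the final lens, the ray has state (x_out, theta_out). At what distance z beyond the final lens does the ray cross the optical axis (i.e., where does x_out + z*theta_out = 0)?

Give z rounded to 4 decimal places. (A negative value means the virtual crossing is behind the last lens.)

Initial: x=3.0000 theta=0.0000
After 1 (propagate distance d=20): x=3.0000 theta=0.0000
After 2 (thin lens f=-43): x=3.0000 theta=3/43 (≈0.0698)
After 3 (propagate distance d=20): x=189/43 (≈4.3953) theta=3/43 (≈0.0698)
After 4 (thin lens f=43): x=189/43 (≈4.3953) theta=-60/1849 (≈-0.0324)
z_focus = -x_out/theta_out = -(189/43)/(-60/1849) = 135.4500
Rounded to 4 decimal places: z = 135.4500

Answer: 135.4500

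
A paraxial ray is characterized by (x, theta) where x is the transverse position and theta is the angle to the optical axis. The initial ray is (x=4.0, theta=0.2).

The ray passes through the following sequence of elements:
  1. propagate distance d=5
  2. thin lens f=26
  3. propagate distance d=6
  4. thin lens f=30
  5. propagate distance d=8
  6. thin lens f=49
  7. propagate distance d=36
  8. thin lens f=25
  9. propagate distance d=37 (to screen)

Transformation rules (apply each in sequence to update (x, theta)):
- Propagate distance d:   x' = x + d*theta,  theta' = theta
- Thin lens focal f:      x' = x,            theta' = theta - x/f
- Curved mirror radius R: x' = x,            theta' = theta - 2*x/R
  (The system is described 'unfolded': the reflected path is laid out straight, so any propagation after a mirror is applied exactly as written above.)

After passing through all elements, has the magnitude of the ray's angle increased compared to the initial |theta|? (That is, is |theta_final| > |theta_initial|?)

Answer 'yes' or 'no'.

Initial: x=4.0000 theta=0.2000
After 1 (propagate distance d=5): x=5.0000 theta=0.2000
After 2 (thin lens f=26): x=5.0000 theta=1/130 (≈0.0077)
After 3 (propagate distance d=6): x=328/65 (≈5.0462) theta=1/130 (≈0.0077)
After 4 (thin lens f=30): x=328/65 (≈5.0462) theta=-313/1950 (≈-0.1605)
After 5 (propagate distance d=8): x=3668/975 (≈3.7621) theta=-313/1950 (≈-0.1605)
After 6 (thin lens f=49): x=3668/975 (≈3.7621) theta=-3239/13650 (≈-0.2373)
After 7 (propagate distance d=36): x=-32626/6825 (≈-4.7804) theta=-3239/13650 (≈-0.2373)
After 8 (thin lens f=25): x=-32626/6825 (≈-4.7804) theta=-5241/113750 (≈-0.0461)
After 9 (propagate distance d=37 (to screen)): x=-2213051/341250 (≈-6.4851) theta=-5241/113750 (≈-0.0461)
|theta_initial|=0.2000 |theta_final|=5241/113750 (≈0.0461) -> not increased

Answer: no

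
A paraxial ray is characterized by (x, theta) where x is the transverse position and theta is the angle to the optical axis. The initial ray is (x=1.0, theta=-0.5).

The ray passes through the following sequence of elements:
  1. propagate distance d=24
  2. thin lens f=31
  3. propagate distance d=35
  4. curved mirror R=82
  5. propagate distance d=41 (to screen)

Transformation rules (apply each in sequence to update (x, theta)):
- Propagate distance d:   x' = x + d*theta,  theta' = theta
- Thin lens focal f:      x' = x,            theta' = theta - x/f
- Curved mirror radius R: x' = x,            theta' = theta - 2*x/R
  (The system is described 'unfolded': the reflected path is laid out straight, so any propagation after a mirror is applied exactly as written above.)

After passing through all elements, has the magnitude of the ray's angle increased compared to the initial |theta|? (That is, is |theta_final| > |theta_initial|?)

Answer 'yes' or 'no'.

Answer: no

Derivation:
Initial: x=1.0000 theta=-0.5000
After 1 (propagate distance d=24): x=-11.0000 theta=-0.5000
After 2 (thin lens f=31): x=-11.0000 theta=-9/62 (≈-0.1452)
After 3 (propagate distance d=35): x=-997/62 (≈-16.0806) theta=-9/62 (≈-0.1452)
After 4 (curved mirror R=82): x=-997/62 (≈-16.0806) theta=314/1271 (≈0.2470)
After 5 (propagate distance d=41 (to screen)): x=-369/62 (≈-5.9516) theta=314/1271 (≈0.2470)
|theta_initial|=0.5000 |theta_final|=314/1271 (≈0.2470) -> not increased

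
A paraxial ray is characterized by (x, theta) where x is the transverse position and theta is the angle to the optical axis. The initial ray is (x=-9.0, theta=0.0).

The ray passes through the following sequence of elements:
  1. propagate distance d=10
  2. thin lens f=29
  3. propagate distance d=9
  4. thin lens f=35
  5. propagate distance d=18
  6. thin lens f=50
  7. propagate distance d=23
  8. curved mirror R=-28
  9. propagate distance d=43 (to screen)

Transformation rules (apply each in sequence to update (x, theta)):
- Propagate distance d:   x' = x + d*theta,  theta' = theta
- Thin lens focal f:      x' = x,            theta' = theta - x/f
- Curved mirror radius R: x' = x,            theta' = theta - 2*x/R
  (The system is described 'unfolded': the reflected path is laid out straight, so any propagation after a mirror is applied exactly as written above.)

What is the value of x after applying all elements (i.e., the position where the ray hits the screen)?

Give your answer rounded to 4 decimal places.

Answer: 70.0807

Derivation:
Initial: x=-9.0000 theta=0.0000
After 1 (propagate distance d=10): x=-9.0000 theta=0.0000
After 2 (thin lens f=29): x=-9.0000 theta=9/29 (≈0.3103)
After 3 (propagate distance d=9): x=-180/29 (≈-6.2069) theta=9/29 (≈0.3103)
After 4 (thin lens f=35): x=-180/29 (≈-6.2069) theta=99/203 (≈0.4877)
After 5 (propagate distance d=18): x=18/7 (≈2.5714) theta=99/203 (≈0.4877)
After 6 (thin lens f=50): x=18/7 (≈2.5714) theta=2214/5075 (≈0.4363)
After 7 (propagate distance d=23): x=63972/5075 (≈12.6053) theta=2214/5075 (≈0.4363)
After 8 (curved mirror R=-28): x=63972/5075 (≈12.6053) theta=47484/35525 (≈1.3366)
After 9 (propagate distance d=43 (to screen)): x=2489616/35525 (≈70.0807) theta=47484/35525 (≈1.3366)
Rounded to 4 decimal places: x = 70.0807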